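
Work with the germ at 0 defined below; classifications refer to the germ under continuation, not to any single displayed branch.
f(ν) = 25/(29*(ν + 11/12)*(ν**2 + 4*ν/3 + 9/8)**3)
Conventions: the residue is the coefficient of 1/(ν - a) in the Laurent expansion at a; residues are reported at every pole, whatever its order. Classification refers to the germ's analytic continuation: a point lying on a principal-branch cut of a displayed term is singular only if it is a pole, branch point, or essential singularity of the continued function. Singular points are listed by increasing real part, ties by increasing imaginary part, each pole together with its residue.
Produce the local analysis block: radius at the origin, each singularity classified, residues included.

Radius of convergence at 0: 11/12.
At -11/12: a pole of order 1; residue 74649600/35526247.
At (-2/3) - ((7/12)*sqrt(2))*i: a pole of order 3; residue (-37324800/35526247) + ((267904000800/597089633329)*sqrt(2))*i.
At (-2/3) + ((7/12)*sqrt(2))*i: a pole of order 3; residue (-37324800/35526247) - ((267904000800/597089633329)*sqrt(2))*i.

Denominator factor (ν + 11/12): pole of order 1 at -11/12, modulus 11/12.
Denominator factor (ν**2 + 4*ν/3 + 9/8)^3: discriminant -49/18, complex-conjugate roots (-2/3) + ((7/12)*sqrt(2))*i and (-2/3) - ((7/12)*sqrt(2))*i; poles of order 3, moduli (3/4)*sqrt(2) and (3/4)*sqrt(2).
The radius of convergence is the smallest modulus among the singular points: 11/12.
At the order-1 pole -11/12 set g(ν) = (ν - (-11/12))*f(ν) = 25/(29*(ν**2 + 4*ν/3 + 9/8)**3).
Simple pole: residue = g(a) at a = -11/12, which is 74649600/35526247.
The factor ν**2 + 4*ν/3 + 9/8 splits as (ν - a)(ν - a') with a = (-2/3) - ((7/12)*sqrt(2))*i, a' = (-2/3) + ((7/12)*sqrt(2))*i. At the order-3 pole a set g(ν) = (ν - a)^3*f(ν) = [25/(29*(ν + 11/12))] / (ν - a')^3.
Order-3 pole: residue = g''(a)/2; g''((-2/3) - ((7/12)*sqrt(2))*i) = (-74649600/35526247) + ((535808001600/597089633329)*sqrt(2))*i, so the residue is (-37324800/35526247) + ((267904000800/597089633329)*sqrt(2))*i.
The factor ν**2 + 4*ν/3 + 9/8 splits as (ν - a)(ν - a') with a = (-2/3) + ((7/12)*sqrt(2))*i, a' = (-2/3) - ((7/12)*sqrt(2))*i. At the order-3 pole a set g(ν) = (ν - a)^3*f(ν) = [25/(29*(ν + 11/12))] / (ν - a')^3.
Order-3 pole: residue = g''(a)/2; g''((-2/3) + ((7/12)*sqrt(2))*i) = (-74649600/35526247) - ((535808001600/597089633329)*sqrt(2))*i, so the residue is (-37324800/35526247) - ((267904000800/597089633329)*sqrt(2))*i.
List the singular points by increasing real part (a conjugate pair: the negative imaginary part first).


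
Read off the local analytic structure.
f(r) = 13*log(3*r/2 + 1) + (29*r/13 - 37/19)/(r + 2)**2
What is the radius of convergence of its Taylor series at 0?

The radius of convergence is 2/3.

Denominator factor (r + 2)^2: pole of order 2 at -2, modulus 2.
Branch term (13)*log(1 - r/(-2/3)): its argument vanishes at r = -2/3, a logarithmic branch point, modulus 2/3.
The radius of convergence is the smallest modulus among the singular points: 2/3.


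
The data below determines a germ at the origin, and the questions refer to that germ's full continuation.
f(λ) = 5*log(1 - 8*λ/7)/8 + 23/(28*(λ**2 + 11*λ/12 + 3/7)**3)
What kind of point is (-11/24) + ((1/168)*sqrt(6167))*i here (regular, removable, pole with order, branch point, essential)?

The denominator factor λ**2 + 11*λ/12 + 3/7 vanishes at (-11/24) + ((1/168)*sqrt(6167))*i and appears to the power 3; the numerator there equals 23/28, nonzero, and no other factor vanishes.
The branch terms are analytic at this point.
Hence a pole whose order is the multiplicity, 3.

The point is a pole of order 3.


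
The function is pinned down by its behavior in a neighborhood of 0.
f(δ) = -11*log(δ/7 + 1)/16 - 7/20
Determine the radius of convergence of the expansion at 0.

The radius of convergence is 7.

Branch term (-11/16)*log(1 - δ/(-7)): its argument vanishes at δ = -7, a logarithmic branch point, modulus 7.
The radius of convergence is the smallest modulus among the singular points: 7.


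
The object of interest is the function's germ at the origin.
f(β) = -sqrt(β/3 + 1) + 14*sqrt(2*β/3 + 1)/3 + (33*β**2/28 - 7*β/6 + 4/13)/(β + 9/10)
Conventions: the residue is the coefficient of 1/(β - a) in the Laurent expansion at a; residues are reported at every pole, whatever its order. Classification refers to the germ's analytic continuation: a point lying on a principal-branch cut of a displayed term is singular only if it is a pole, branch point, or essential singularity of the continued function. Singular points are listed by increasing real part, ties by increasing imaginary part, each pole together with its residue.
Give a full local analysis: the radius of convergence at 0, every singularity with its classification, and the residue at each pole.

Denominator factor (β + 9/10): pole of order 1 at -9/10, modulus 9/10.
Branch term (14/3)*sqrt(1 - β/(-3/2)): its argument vanishes at β = -3/2, a square-root branch point, modulus 3/2.
Branch term (-1)*sqrt(1 - β/(-3)): its argument vanishes at β = -3, a square-root branch point, modulus 3.
The radius of convergence is the smallest modulus among the singular points: 9/10.
The branch terms are analytic at -9/10 and contribute nothing to the residue; only the rational part matters.
At the order-1 pole -9/10 set g(β) = (β - (-9/10))*(rational part) = 33*β**2/28 - 7*β/6 + 4/13.
Simple pole: residue = g(a) at a = -9/10, which is 84169/36400.
List the singular points by increasing real part (a conjugate pair: the negative imaginary part first).

Radius of convergence at 0: 9/10.
At -3: an algebraic (square-root) branch point.
At -3/2: an algebraic (square-root) branch point.
At -9/10: a pole of order 1; residue 84169/36400.


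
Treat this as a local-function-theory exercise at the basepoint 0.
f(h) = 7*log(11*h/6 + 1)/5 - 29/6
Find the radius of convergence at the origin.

The radius of convergence is 6/11.

Branch term (7/5)*log(1 - h/(-6/11)): its argument vanishes at h = -6/11, a logarithmic branch point, modulus 6/11.
The radius of convergence is the smallest modulus among the singular points: 6/11.


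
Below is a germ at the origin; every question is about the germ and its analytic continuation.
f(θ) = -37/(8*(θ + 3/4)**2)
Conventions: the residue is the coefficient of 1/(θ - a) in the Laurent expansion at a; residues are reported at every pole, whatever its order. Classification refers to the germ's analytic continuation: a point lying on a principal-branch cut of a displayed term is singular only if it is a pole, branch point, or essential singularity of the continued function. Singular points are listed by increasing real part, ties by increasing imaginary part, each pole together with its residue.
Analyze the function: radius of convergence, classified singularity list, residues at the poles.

Denominator factor (θ + 3/4)^2: pole of order 2 at -3/4, modulus 3/4.
The radius of convergence is the smallest modulus among the singular points: 3/4.
At the order-2 pole -3/4 set g(θ) = (θ - (-3/4))^2*f(θ) = -37/8.
Order-2 pole: residue = g'(a); g'(-3/4) = 0, so the residue is 0.

Radius of convergence at 0: 3/4.
At -3/4: a pole of order 2; residue 0.


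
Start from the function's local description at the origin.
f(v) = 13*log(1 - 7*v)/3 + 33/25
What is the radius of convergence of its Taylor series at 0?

Branch term (13/3)*log(1 - v/(1/7)): its argument vanishes at v = 1/7, a logarithmic branch point, modulus 1/7.
The radius of convergence is the smallest modulus among the singular points: 1/7.

The radius of convergence is 1/7.


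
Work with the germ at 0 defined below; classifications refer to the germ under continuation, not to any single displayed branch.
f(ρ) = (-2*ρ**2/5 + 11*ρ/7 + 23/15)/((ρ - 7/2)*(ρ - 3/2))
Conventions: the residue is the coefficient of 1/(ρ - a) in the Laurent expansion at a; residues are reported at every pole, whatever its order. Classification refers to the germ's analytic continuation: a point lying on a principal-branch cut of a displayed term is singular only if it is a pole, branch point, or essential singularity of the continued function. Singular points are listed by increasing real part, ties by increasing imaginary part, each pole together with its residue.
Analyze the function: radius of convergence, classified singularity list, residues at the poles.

Denominator factor (ρ - 7/2): pole of order 1 at 7/2, modulus 7/2.
Denominator factor (ρ - 3/2): pole of order 1 at 3/2, modulus 3/2.
The radius of convergence is the smallest modulus among the singular points: 3/2.
At the order-1 pole 3/2 set g(ρ) = (ρ - (3/2))*f(ρ) = (-2*ρ**2/5 + 11*ρ/7 + 23/15)/(ρ - 7/2).
Simple pole: residue = g(a) at a = 3/2, which is -157/105.
At the order-1 pole 7/2 set g(ρ) = (ρ - (7/2))*f(ρ) = (-2*ρ**2/5 + 11*ρ/7 + 23/15)/(ρ - 3/2).
Simple pole: residue = g(a) at a = 7/2, which is 16/15.
List the singular points by increasing real part (a conjugate pair: the negative imaginary part first).

Radius of convergence at 0: 3/2.
At 3/2: a pole of order 1; residue -157/105.
At 7/2: a pole of order 1; residue 16/15.


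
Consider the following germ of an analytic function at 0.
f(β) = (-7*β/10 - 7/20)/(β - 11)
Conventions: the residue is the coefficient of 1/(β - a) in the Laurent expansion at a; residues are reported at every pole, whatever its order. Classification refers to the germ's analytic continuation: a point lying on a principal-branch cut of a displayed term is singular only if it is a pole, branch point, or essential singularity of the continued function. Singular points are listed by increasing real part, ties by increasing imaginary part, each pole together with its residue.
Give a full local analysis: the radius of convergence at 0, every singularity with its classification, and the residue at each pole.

Radius of convergence at 0: 11.
At 11: a pole of order 1; residue -161/20.

Denominator factor (β - 11): pole of order 1 at 11, modulus 11.
The radius of convergence is the smallest modulus among the singular points: 11.
At the order-1 pole 11 set g(β) = (β - (11))*f(β) = -7*β/10 - 7/20.
Simple pole: residue = g(a) at a = 11, which is -161/20.


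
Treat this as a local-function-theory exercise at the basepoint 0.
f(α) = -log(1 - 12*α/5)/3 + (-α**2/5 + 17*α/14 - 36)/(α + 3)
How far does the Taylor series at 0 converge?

The radius of convergence is 5/12.

Denominator factor (α + 3): pole of order 1 at -3, modulus 3.
Branch term (-1/3)*log(1 - α/(5/12)): its argument vanishes at α = 5/12, a logarithmic branch point, modulus 5/12.
The radius of convergence is the smallest modulus among the singular points: 5/12.


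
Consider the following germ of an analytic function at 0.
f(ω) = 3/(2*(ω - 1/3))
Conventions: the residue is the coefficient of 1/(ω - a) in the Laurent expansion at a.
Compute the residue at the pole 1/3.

The residue is 3/2.

At the order-1 pole 1/3 set g(ω) = (ω - (1/3))*f(ω) = 3/2.
Simple pole: residue = g(a) at a = 1/3, which is 3/2.


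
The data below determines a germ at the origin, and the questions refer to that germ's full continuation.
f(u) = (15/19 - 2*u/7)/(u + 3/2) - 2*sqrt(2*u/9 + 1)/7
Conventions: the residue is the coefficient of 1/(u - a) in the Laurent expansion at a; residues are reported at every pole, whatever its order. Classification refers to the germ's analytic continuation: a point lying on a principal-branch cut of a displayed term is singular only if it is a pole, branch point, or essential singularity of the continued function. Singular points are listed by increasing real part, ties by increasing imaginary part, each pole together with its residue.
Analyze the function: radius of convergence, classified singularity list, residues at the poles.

Radius of convergence at 0: 3/2.
At -9/2: an algebraic (square-root) branch point.
At -3/2: a pole of order 1; residue 162/133.

Denominator factor (u + 3/2): pole of order 1 at -3/2, modulus 3/2.
Branch term (-2/7)*sqrt(1 - u/(-9/2)): its argument vanishes at u = -9/2, a square-root branch point, modulus 9/2.
The radius of convergence is the smallest modulus among the singular points: 3/2.
The branch term is analytic at -3/2 and contributes nothing to the residue; only the rational part matters.
At the order-1 pole -3/2 set g(u) = (u - (-3/2))*(rational part) = 15/19 - 2*u/7.
Simple pole: residue = g(a) at a = -3/2, which is 162/133.
List the singular points by increasing real part (a conjugate pair: the negative imaginary part first).


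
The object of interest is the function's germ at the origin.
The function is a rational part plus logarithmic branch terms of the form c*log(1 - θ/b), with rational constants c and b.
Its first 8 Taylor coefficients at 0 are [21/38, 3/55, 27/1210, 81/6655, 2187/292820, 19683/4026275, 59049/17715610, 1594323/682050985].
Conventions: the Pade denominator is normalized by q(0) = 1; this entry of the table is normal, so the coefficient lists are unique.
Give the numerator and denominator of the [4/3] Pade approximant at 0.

Taylor coefficients needed (read off): a_0 = 21/38, a_1 = 3/55, a_2 = 27/1210, a_3 = 81/6655, a_4 = 2187/292820, a_5 = 19683/4026275, a_6 = 59049/17715610, a_7 = 1594323/682050985.
Write the denominator as Q(θ) = 1 + q1*θ + q2*θ^2 + q3*θ^3. Requiring Q*f - P = O(θ^8) with deg P <= 4 kills the coefficients of θ^5..θ^7 in Q*f:
  θ^5: a_5 + q1*a_4 + q2*a_3 + q3*a_2 = 0, i.e. 19683/4026275 + (2187/292820)*q1 + (81/6655)*q2 + (27/1210)*q3 = 0.
  θ^6: a_6 + q1*a_5 + q2*a_4 + q3*a_3 = 0, i.e. 59049/17715610 + (19683/4026275)*q1 + (2187/292820)*q2 + (81/6655)*q3 = 0.
  θ^7: a_7 + q1*a_6 + q2*a_5 + q3*a_4 = 0, i.e. 1594323/682050985 + (59049/17715610)*q1 + (19683/4026275)*q2 + (2187/292820)*q3 = 0.
Solving this linear system: q1 = -108/77, q2 = 486/847, q3 = -2916/46585.
The numerator is Q*f truncated at degree 4: P0 = a_0 = 21/38; P1 = a_1 + q1*a_0 = -753/1045; P2 = a_2 + q1*a_1 + q2*a_0 = 42309/160930; P3 = a_3 + q1*a_2 + q2*a_1 + q3*a_0 = -567/25289; P4 = a_4 + q1*a_3 + q2*a_2 + q3*a_1 = -2187/10248700.

The Pade approximant has numerator coefficients [21/38, -753/1045, 42309/160930, -567/25289, -2187/10248700]; denominator coefficients [1, -108/77, 486/847, -2916/46585].


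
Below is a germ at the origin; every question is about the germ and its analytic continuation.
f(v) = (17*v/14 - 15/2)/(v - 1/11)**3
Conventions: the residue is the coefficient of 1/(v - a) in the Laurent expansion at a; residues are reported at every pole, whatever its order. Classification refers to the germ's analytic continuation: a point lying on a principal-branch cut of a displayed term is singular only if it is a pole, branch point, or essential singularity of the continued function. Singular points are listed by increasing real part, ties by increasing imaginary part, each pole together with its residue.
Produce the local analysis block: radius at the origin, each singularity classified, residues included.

Denominator factor (v - 1/11)^3: pole of order 3 at 1/11, modulus 1/11.
The radius of convergence is the smallest modulus among the singular points: 1/11.
At the order-3 pole 1/11 set g(v) = (v - (1/11))^3*f(v) = 17*v/14 - 15/2.
Order-3 pole: residue = g''(a)/2; g''(1/11) = 0, so the residue is 0.

Radius of convergence at 0: 1/11.
At 1/11: a pole of order 3; residue 0.


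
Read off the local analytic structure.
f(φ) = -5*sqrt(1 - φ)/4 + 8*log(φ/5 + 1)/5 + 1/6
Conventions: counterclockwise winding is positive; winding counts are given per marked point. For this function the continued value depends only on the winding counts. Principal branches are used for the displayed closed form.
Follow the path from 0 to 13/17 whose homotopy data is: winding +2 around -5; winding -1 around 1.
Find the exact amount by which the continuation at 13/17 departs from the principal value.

The rational part is single-valued and drops out of the difference; each branch term changes only by its own monodromy.
(-5/4)*sqrt(1 - φ/(1)): winding -1 is odd, the square root flips sign, contributing -2*(-5/4)*sqrt(1 - (13/17)/(1)) = -2*(-5/4)*sqrt(4/17) = (5/17)*sqrt(17).
(8/5)*log(1 - φ/(-5)): each positive loop around -5 adds 2*pi*i to the log, so winding +2 contributes (8/5)*(2)*2*pi*i = (32/5)*pi*i.
Summing the contributions at φ = 13/17 gives ((5/17)*sqrt(17)) + ((32/5)*pi)*i.

Continued minus principal equals ((5/17)*sqrt(17)) + ((32/5)*pi)*i.


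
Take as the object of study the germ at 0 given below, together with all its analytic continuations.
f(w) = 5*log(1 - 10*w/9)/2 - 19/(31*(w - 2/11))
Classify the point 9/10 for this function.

The point is a logarithmic branch point.

The term (5/2)*log(1 - w/(9/10)) has argument 1 - 9/10/(9/10) = 0 at 9/10: a logarithmic (infinitely-sheeted) branch point; the remaining terms are analytic or single-valued there.


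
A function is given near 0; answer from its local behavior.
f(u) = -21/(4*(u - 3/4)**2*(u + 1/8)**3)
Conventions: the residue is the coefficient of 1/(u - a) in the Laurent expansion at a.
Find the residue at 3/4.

The residue is 9216/343.

At the order-2 pole 3/4 set g(u) = (u - (3/4))^2*f(u) = -21/(4*(u + 1/8)**3).
Order-2 pole: residue = g'(a); g'(3/4) = 9216/343, so the residue is 9216/343.


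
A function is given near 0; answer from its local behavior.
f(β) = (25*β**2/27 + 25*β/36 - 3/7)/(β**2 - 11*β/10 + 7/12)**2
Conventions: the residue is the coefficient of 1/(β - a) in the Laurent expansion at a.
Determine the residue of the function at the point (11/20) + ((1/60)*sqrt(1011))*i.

The factor β**2 - 11*β/10 + 7/12 splits as (β - a)(β - a') with a = (11/20) + ((1/60)*sqrt(1011))*i, a' = (11/20) - ((1/60)*sqrt(1011))*i. At the order-2 pole a set g(β) = (β - a)^2*f(β) = [25*β**2/27 + 25*β/36 - 3/7] / (β - a')^2.
Order-2 pole: residue = g'(a); g'((11/20) + ((1/60)*sqrt(1011))*i) = -((559625/21464541)*sqrt(1011))*i, so the residue is -((559625/21464541)*sqrt(1011))*i.

The residue is -((559625/21464541)*sqrt(1011))*i.


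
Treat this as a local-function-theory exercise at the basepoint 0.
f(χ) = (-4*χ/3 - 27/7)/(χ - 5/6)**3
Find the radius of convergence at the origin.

Denominator factor (χ - 5/6)^3: pole of order 3 at 5/6, modulus 5/6.
The radius of convergence is the smallest modulus among the singular points: 5/6.

The radius of convergence is 5/6.


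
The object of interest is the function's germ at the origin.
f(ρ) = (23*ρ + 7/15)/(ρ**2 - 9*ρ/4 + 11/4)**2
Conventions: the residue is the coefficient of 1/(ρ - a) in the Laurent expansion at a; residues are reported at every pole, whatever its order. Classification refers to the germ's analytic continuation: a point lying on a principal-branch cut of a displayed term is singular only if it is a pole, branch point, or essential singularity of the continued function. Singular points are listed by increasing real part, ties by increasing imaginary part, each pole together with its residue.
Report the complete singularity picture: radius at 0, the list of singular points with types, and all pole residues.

Radius of convergence at 0: (1/2)*sqrt(11).
At (9/8) - ((1/8)*sqrt(95))*i: a pole of order 2; residue ((50576/135375)*sqrt(95))*i.
At (9/8) + ((1/8)*sqrt(95))*i: a pole of order 2; residue -((50576/135375)*sqrt(95))*i.

Denominator factor (ρ**2 - 9*ρ/4 + 11/4)^2: discriminant -95/16, complex-conjugate roots (9/8) + ((1/8)*sqrt(95))*i and (9/8) - ((1/8)*sqrt(95))*i; poles of order 2, moduli (1/2)*sqrt(11) and (1/2)*sqrt(11).
The radius of convergence is the smallest modulus among the singular points: (1/2)*sqrt(11).
The factor ρ**2 - 9*ρ/4 + 11/4 splits as (ρ - a)(ρ - a') with a = (9/8) - ((1/8)*sqrt(95))*i, a' = (9/8) + ((1/8)*sqrt(95))*i. At the order-2 pole a set g(ρ) = (ρ - a)^2*f(ρ) = [23*ρ + 7/15] / (ρ - a')^2.
Order-2 pole: residue = g'(a); g'((9/8) - ((1/8)*sqrt(95))*i) = ((50576/135375)*sqrt(95))*i, so the residue is ((50576/135375)*sqrt(95))*i.
The factor ρ**2 - 9*ρ/4 + 11/4 splits as (ρ - a)(ρ - a') with a = (9/8) + ((1/8)*sqrt(95))*i, a' = (9/8) - ((1/8)*sqrt(95))*i. At the order-2 pole a set g(ρ) = (ρ - a)^2*f(ρ) = [23*ρ + 7/15] / (ρ - a')^2.
Order-2 pole: residue = g'(a); g'((9/8) + ((1/8)*sqrt(95))*i) = -((50576/135375)*sqrt(95))*i, so the residue is -((50576/135375)*sqrt(95))*i.
List the singular points by increasing real part (a conjugate pair: the negative imaginary part first).


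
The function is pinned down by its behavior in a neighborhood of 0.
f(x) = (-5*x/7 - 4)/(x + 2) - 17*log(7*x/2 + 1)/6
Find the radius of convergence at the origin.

Denominator factor (x + 2): pole of order 1 at -2, modulus 2.
Branch term (-17/6)*log(1 - x/(-2/7)): its argument vanishes at x = -2/7, a logarithmic branch point, modulus 2/7.
The radius of convergence is the smallest modulus among the singular points: 2/7.

The radius of convergence is 2/7.


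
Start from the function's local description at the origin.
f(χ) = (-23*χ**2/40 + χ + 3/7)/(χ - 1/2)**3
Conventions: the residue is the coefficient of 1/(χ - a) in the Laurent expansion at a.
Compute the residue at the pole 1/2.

At the order-3 pole 1/2 set g(χ) = (χ - (1/2))^3*f(χ) = -23*χ**2/40 + χ + 3/7.
Order-3 pole: residue = g''(a)/2; g''(1/2) = -23/20, so the residue is -23/40.

The residue is -23/40.


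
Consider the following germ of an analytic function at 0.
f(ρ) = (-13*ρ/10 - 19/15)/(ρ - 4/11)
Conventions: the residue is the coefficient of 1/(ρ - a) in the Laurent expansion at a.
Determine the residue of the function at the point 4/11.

At the order-1 pole 4/11 set g(ρ) = (ρ - (4/11))*f(ρ) = -13*ρ/10 - 19/15.
Simple pole: residue = g(a) at a = 4/11, which is -287/165.

The residue is -287/165.


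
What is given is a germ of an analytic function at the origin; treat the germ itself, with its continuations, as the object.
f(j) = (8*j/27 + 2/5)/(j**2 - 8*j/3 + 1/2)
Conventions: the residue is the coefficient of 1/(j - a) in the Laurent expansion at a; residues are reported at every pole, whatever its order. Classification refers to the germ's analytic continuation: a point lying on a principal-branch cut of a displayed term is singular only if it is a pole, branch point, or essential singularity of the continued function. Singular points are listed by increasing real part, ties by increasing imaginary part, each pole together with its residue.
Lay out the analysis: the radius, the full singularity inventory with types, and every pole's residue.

Radius of convergence at 0: 4/3 - (1/6)*sqrt(46).
At 4/3 - (1/6)*sqrt(46): a pole of order 1; residue 4/27 - (7/135)*sqrt(46).
At 4/3 + (1/6)*sqrt(46): a pole of order 1; residue 4/27 + (7/135)*sqrt(46).

Denominator factor (j**2 - 8*j/3 + 1/2): discriminant 46/9, real irrational roots 4/3 + (1/6)*sqrt(46) and 4/3 - (1/6)*sqrt(46); poles of order 1, moduli 4/3 + (1/6)*sqrt(46) and 4/3 - (1/6)*sqrt(46).
The radius of convergence is the smallest modulus among the singular points: 4/3 - (1/6)*sqrt(46).
The factor j**2 - 8*j/3 + 1/2 splits as (j - a)(j - a') with a = 4/3 - (1/6)*sqrt(46), a' = 4/3 + (1/6)*sqrt(46). At the order-1 pole a set g(j) = (j - a)*f(j) = [8*j/27 + 2/5] / (j - a').
Simple pole: residue = g(a) at a = 4/3 - (1/6)*sqrt(46), which is 4/27 - (7/135)*sqrt(46).
The factor j**2 - 8*j/3 + 1/2 splits as (j - a)(j - a') with a = 4/3 + (1/6)*sqrt(46), a' = 4/3 - (1/6)*sqrt(46). At the order-1 pole a set g(j) = (j - a)*f(j) = [8*j/27 + 2/5] / (j - a').
Simple pole: residue = g(a) at a = 4/3 + (1/6)*sqrt(46), which is 4/27 + (7/135)*sqrt(46).
List the singular points by increasing real part (a conjugate pair: the negative imaginary part first).


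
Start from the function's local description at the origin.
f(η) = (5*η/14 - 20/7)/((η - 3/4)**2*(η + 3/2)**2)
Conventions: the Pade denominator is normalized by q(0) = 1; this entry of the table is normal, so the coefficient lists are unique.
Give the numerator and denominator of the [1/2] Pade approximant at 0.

The Pade approximant has numerator coefficients [-1280/567, -442208/290871]; denominator coefficients [1, -1372/2565, -17684/7695].

Taylor coefficients needed (expand at 0): a_0 = -1280/567, a_1 = -4640/1701, a_2 = -33920/5103, a_3 = -150400/15309.
Write the denominator as Q(η) = 1 + q1*η + q2*η^2. Requiring Q*f - P = O(η^4) with deg P <= 1 kills the coefficients of η^2..η^3 in Q*f:
  η^2: a_2 + q1*a_1 + q2*a_0 = 0, i.e. -33920/5103 + (-4640/1701)*q1 + (-1280/567)*q2 = 0.
  η^3: a_3 + q1*a_2 + q2*a_1 = 0, i.e. -150400/15309 + (-33920/5103)*q1 + (-4640/1701)*q2 = 0.
Solving this linear system: q1 = -1372/2565, q2 = -17684/7695.
The numerator is Q*f truncated at degree 1: P0 = a_0 = -1280/567; P1 = a_1 + q1*a_0 = -442208/290871.


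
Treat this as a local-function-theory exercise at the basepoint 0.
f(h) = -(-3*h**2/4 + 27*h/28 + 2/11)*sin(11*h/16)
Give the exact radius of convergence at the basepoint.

The radius of convergence is infinite.

The factor -sin(11*h/16) is entire and contributes no finite singular point.
The polynomial part has no poles.
No finite singular points: the Taylor series at 0 converges everywhere.


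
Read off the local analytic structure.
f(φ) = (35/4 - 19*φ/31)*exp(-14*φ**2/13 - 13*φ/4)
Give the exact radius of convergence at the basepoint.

The factor exp(-14*φ**2/13 - 13*φ/4) is entire and contributes no finite singular point.
The polynomial part has no poles.
No finite singular points: the Taylor series at 0 converges everywhere.

The radius of convergence is infinite.


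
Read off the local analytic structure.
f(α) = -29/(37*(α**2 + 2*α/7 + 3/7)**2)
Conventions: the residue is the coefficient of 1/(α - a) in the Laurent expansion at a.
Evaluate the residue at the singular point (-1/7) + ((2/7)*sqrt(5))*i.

The residue is ((9947/29600)*sqrt(5))*i.

The factor α**2 + 2*α/7 + 3/7 splits as (α - a)(α - a') with a = (-1/7) + ((2/7)*sqrt(5))*i, a' = (-1/7) - ((2/7)*sqrt(5))*i. At the order-2 pole a set g(α) = (α - a)^2*f(α) = [-29/37] / (α - a')^2.
Order-2 pole: residue = g'(a); g'((-1/7) + ((2/7)*sqrt(5))*i) = ((9947/29600)*sqrt(5))*i, so the residue is ((9947/29600)*sqrt(5))*i.


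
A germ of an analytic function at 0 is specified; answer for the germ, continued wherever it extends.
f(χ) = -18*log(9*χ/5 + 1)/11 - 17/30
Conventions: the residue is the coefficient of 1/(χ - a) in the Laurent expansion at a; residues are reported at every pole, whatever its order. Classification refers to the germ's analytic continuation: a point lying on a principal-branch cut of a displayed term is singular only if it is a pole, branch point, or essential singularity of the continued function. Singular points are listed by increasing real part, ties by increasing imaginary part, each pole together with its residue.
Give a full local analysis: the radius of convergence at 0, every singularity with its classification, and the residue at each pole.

Radius of convergence at 0: 5/9.
At -5/9: a logarithmic branch point.

Branch term (-18/11)*log(1 - χ/(-5/9)): its argument vanishes at χ = -5/9, a logarithmic branch point, modulus 5/9.
The radius of convergence is the smallest modulus among the singular points: 5/9.


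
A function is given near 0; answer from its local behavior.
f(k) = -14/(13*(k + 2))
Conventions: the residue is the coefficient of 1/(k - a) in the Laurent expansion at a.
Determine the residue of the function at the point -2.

The residue is -14/13.

At the order-1 pole -2 set g(k) = (k - (-2))*f(k) = -14/13.
Simple pole: residue = g(a) at a = -2, which is -14/13.


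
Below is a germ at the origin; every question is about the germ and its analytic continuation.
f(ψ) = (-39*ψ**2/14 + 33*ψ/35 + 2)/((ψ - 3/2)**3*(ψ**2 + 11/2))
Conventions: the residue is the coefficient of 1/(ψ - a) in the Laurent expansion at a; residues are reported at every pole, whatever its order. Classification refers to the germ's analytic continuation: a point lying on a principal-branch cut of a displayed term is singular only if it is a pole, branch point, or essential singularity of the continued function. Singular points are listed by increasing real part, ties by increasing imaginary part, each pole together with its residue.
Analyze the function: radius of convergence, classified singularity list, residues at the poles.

Denominator factor (ψ**2 + 11/2): discriminant -22, complex-conjugate roots ((1/2)*sqrt(22))*i and -((1/2)*sqrt(22))*i; poles of order 1, moduli (1/2)*sqrt(22) and (1/2)*sqrt(22).
Denominator factor (ψ - 3/2)^3: pole of order 3 at 3/2, modulus 3/2.
The radius of convergence is the smallest modulus among the singular points: 3/2.
The factor ψ**2 + 11/2 splits as (ψ - a)(ψ - a') with a = -((1/2)*sqrt(22))*i, a' = ((1/2)*sqrt(22))*i. At the order-1 pole a set g(ψ) = (ψ - a)*f(ψ) = [(-39*ψ**2/14 + 33*ψ/35 + 2)/(ψ - 3/2)**3] / (ψ - a').
Simple pole: residue = g(a) at a = -((1/2)*sqrt(22))*i, which is (-1678/1042685) + ((84387/2293907)*sqrt(22))*i.
The factor ψ**2 + 11/2 splits as (ψ - a)(ψ - a') with a = ((1/2)*sqrt(22))*i, a' = -((1/2)*sqrt(22))*i. At the order-1 pole a set g(ψ) = (ψ - a)*f(ψ) = [(-39*ψ**2/14 + 33*ψ/35 + 2)/(ψ - 3/2)**3] / (ψ - a').
Simple pole: residue = g(a) at a = ((1/2)*sqrt(22))*i, which is (-1678/1042685) - ((84387/2293907)*sqrt(22))*i.
At the order-3 pole 3/2 set g(ψ) = (ψ - (3/2))^3*f(ψ) = (-39*ψ**2/14 + 33*ψ/35 + 2)/(ψ**2 + 11/2).
Order-3 pole: residue = g''(a)/2; g''(3/2) = 6712/1042685, so the residue is 3356/1042685.
List the singular points by increasing real part (a conjugate pair: the negative imaginary part first).

Radius of convergence at 0: 3/2.
At -((1/2)*sqrt(22))*i: a pole of order 1; residue (-1678/1042685) + ((84387/2293907)*sqrt(22))*i.
At ((1/2)*sqrt(22))*i: a pole of order 1; residue (-1678/1042685) - ((84387/2293907)*sqrt(22))*i.
At 3/2: a pole of order 3; residue 3356/1042685.


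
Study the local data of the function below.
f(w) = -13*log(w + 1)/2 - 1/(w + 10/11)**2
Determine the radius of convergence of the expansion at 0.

The radius of convergence is 10/11.

Denominator factor (w + 10/11)^2: pole of order 2 at -10/11, modulus 10/11.
Branch term (-13/2)*log(1 - w/(-1)): its argument vanishes at w = -1, a logarithmic branch point, modulus 1.
The radius of convergence is the smallest modulus among the singular points: 10/11.


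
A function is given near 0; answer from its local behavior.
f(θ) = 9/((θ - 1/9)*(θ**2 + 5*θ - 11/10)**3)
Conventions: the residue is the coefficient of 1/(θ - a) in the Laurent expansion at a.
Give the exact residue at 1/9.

The residue is -4782969000/80062991.

At the order-1 pole 1/9 set g(θ) = (θ - (1/9))*f(θ) = 9/(θ**2 + 5*θ - 11/10)**3.
Simple pole: residue = g(a) at a = 1/9, which is -4782969000/80062991.


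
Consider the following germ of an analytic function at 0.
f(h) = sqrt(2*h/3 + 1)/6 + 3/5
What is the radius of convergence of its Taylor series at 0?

The radius of convergence is 3/2.

Branch term (1/6)*sqrt(1 - h/(-3/2)): its argument vanishes at h = -3/2, a square-root branch point, modulus 3/2.
The radius of convergence is the smallest modulus among the singular points: 3/2.


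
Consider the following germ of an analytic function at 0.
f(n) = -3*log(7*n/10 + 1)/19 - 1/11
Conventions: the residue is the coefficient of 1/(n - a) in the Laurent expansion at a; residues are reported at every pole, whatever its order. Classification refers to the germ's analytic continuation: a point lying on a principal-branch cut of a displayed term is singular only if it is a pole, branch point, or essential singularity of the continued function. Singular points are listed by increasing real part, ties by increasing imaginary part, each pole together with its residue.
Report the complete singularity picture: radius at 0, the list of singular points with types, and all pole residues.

Branch term (-3/19)*log(1 - n/(-10/7)): its argument vanishes at n = -10/7, a logarithmic branch point, modulus 10/7.
The radius of convergence is the smallest modulus among the singular points: 10/7.

Radius of convergence at 0: 10/7.
At -10/7: a logarithmic branch point.


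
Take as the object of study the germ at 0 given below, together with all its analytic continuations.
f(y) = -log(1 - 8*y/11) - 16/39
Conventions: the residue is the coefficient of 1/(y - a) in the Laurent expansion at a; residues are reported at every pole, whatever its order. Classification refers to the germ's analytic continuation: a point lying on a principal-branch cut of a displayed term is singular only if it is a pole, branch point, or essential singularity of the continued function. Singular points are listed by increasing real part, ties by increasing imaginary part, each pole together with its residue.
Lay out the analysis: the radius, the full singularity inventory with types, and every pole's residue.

Radius of convergence at 0: 11/8.
At 11/8: a logarithmic branch point.

Branch term (-1)*log(1 - y/(11/8)): its argument vanishes at y = 11/8, a logarithmic branch point, modulus 11/8.
The radius of convergence is the smallest modulus among the singular points: 11/8.


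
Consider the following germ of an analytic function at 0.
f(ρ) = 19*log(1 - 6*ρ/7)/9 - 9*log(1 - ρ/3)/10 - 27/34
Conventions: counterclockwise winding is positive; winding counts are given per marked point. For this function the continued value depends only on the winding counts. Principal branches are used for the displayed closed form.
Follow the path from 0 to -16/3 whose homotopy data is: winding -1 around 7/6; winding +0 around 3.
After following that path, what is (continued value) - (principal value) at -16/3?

Continued minus principal equals -(38/9)*pi*i.

The rational part is single-valued and drops out of the difference; each branch term changes only by its own monodromy.
(-9/10)*log(1 - ρ/(3)): winding 0 around 3, so this term returns to its principal value, contribution 0.
(19/9)*log(1 - ρ/(7/6)): each positive loop around 7/6 adds 2*pi*i to the log, so winding -1 contributes (19/9)*(-1)*2*pi*i = -(38/9)*pi*i.
Summing the contributions at ρ = -16/3 gives -(38/9)*pi*i.


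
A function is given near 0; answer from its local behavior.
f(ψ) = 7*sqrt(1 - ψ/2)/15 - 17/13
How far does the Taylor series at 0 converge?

Branch term (7/15)*sqrt(1 - ψ/(2)): its argument vanishes at ψ = 2, a square-root branch point, modulus 2.
The radius of convergence is the smallest modulus among the singular points: 2.

The radius of convergence is 2.


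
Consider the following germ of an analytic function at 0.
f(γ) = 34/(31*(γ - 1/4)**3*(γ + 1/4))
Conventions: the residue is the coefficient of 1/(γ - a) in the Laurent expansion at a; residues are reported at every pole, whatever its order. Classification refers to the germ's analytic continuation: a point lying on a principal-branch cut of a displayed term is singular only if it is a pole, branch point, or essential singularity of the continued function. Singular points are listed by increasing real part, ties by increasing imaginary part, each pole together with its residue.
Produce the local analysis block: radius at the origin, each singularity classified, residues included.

Radius of convergence at 0: 1/4.
At -1/4: a pole of order 1; residue -272/31.
At 1/4: a pole of order 3; residue 272/31.

Denominator factor (γ - 1/4)^3: pole of order 3 at 1/4, modulus 1/4.
Denominator factor (γ + 1/4): pole of order 1 at -1/4, modulus 1/4.
The radius of convergence is the smallest modulus among the singular points: 1/4.
At the order-1 pole -1/4 set g(γ) = (γ - (-1/4))*f(γ) = 34/(31*(γ - 1/4)**3).
Simple pole: residue = g(a) at a = -1/4, which is -272/31.
At the order-3 pole 1/4 set g(γ) = (γ - (1/4))^3*f(γ) = 34/(31*(γ + 1/4)).
Order-3 pole: residue = g''(a)/2; g''(1/4) = 544/31, so the residue is 272/31.
List the singular points by increasing real part (a conjugate pair: the negative imaginary part first).


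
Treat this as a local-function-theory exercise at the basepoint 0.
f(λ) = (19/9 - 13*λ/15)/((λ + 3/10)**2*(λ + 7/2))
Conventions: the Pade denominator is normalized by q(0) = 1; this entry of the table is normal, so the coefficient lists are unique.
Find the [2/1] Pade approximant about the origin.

The Pade approximant has numerator coefficients [3800/567, -25869709960/1360199547, 132807993200/4080598641]; denominator coefficients [1, 75987532/16792587].

Taylor coefficients needed (expand at 0): a_0 = 3800/567, a_1 = -587560/11907, a_2 = 21323920/83349, a_3 = -6079002560/5250987.
Write the denominator as Q(λ) = 1 + q1*λ. Requiring Q*f - P = O(λ^4) with deg P <= 2 kills the coefficients of λ^3..λ^3 in Q*f:
  λ^3: a_3 + q1*a_2 = 0, i.e. -6079002560/5250987 + (21323920/83349)*q1 = 0.
Solving this linear system: q1 = 75987532/16792587.
The numerator is Q*f truncated at degree 2: P0 = a_0 = 3800/567; P1 = a_1 + q1*a_0 = -25869709960/1360199547; P2 = a_2 + q1*a_1 = 132807993200/4080598641.


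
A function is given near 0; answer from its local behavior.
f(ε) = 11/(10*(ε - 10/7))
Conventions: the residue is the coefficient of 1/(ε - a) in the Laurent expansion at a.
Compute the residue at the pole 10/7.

The residue is 11/10.

At the order-1 pole 10/7 set g(ε) = (ε - (10/7))*f(ε) = 11/10.
Simple pole: residue = g(a) at a = 10/7, which is 11/10.


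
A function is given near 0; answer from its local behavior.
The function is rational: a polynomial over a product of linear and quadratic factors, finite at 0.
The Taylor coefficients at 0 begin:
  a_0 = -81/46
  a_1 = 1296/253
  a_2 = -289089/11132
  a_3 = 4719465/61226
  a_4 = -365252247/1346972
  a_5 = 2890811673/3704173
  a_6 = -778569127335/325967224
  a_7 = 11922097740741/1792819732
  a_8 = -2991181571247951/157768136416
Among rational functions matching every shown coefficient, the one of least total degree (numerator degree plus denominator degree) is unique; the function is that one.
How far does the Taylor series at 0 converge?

No rational of total degree below 7 reproduces all 9 coefficients; solving the [0/7] Pade equations on them gives f(κ) = -6/(23*(κ - 1/2)*(κ**2 - 12*κ/11 - 2/3)**3), whose expansion matches every shown term.
Denominator factor (κ**2 - 12*κ/11 - 2/3)^3: discriminant 1400/363, real irrational roots 6/11 + (5/33)*sqrt(42) and 6/11 - (5/33)*sqrt(42); poles of order 3, moduli 6/11 + (5/33)*sqrt(42) and -6/11 + (5/33)*sqrt(42).
Denominator factor (κ - 1/2): pole of order 1 at 1/2, modulus 1/2.
The radius of convergence is the smallest modulus among the singular points: -6/11 + (5/33)*sqrt(42).

The radius of convergence is -6/11 + (5/33)*sqrt(42).


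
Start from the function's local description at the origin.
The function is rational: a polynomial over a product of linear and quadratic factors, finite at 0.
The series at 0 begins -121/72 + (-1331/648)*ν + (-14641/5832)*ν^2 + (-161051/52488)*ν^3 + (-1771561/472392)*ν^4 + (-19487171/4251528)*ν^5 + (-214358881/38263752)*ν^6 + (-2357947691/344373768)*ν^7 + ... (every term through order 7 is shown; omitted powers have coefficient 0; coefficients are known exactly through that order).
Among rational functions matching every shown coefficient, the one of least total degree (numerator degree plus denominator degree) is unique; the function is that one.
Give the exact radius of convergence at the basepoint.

No rational of total degree below 1 reproduces all 8 coefficients; solving the [0/1] Pade equations on them gives f(ν) = 11/(8*(ν - 9/11)), whose expansion matches every shown term.
Denominator factor (ν - 9/11): pole of order 1 at 9/11, modulus 9/11.
The radius of convergence is the smallest modulus among the singular points: 9/11.

The radius of convergence is 9/11.


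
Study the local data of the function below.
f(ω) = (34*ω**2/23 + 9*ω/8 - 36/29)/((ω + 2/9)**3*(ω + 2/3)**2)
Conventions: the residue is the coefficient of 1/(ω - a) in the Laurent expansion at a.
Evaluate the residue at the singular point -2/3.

At the order-2 pole -2/3 set g(ω) = (ω - (-2/3))^2*f(ω) = (34*ω**2/23 + 9*ω/8 - 36/29)/(ω + 2/9)**3.
Order-2 pole: residue = g'(a); g'(-2/3) = 76655565/683008, so the residue is 76655565/683008.

The residue is 76655565/683008.


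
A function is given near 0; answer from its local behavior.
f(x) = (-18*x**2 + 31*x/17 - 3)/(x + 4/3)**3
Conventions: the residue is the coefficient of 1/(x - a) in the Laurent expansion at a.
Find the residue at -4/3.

At the order-3 pole -4/3 set g(x) = (x - (-4/3))^3*f(x) = -18*x**2 + 31*x/17 - 3.
Order-3 pole: residue = g''(a)/2; g''(-4/3) = -36, so the residue is -18.

The residue is -18.
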